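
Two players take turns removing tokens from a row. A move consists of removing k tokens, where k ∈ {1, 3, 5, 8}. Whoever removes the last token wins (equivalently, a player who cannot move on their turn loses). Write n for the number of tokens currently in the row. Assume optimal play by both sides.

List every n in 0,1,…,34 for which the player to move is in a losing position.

0, 2, 4, 6, 13, 15, 17, 19, 26, 28, 30, 32

Label each position W (a win for the player to move) or L (a loss). A position with no legal move is L; any other position is W exactly when some move reaches an L, and L when every move reaches a W.
n=0: no move → L
n=1: →0(L), so W
n=2: →1(W) only, which is W, so L
n=3: →2(L), so W
n=4: →3(W), 1(W) — all W, so L
n=5: →4(L), so W
n=6: →5(W), 3(W), 1(W) — all W, so L
n=7: →6(L), so W
n=8: →0(L), so W
n=9: →6(L), so W
n=10: →2(L), so W
n=11: →6(L), so W
n=12: →4(L), so W
n=13: →12(W), 10(W), 8(W), 5(W) — all W, so L
n=14: →13(L), so W
n=15: →14(W), 12(W), 10(W), 7(W) — all W, so L
n=16: →15(L), so W
n=17: →16(W), 14(W), 12(W), 9(W) — all W, so L
n=18: →17(L), so W
n=19: →18(W), 16(W), 14(W), 11(W) — all W, so L
n=20: →19(L), so W
n=21: →13(L), so W
n=22: →19(L), so W
n=23: →15(L), so W
n=24: →19(L), so W
n=25: →17(L), so W
n=26: →25(W), 23(W), 21(W), 18(W) — all W, so L
n=27: →26(L), so W
n=28: →27(W), 25(W), 23(W), 20(W) — all W, so L
n=29: →28(L), so W
n=30: →29(W), 27(W), 25(W), 22(W) — all W, so L
n=31: →30(L), so W
n=32: →31(W), 29(W), 27(W), 24(W) — all W, so L
n=33: →32(L), so W
n=34: →26(L), so W
Reading off the rows marked L gives the requested list; there are 12 such values of n.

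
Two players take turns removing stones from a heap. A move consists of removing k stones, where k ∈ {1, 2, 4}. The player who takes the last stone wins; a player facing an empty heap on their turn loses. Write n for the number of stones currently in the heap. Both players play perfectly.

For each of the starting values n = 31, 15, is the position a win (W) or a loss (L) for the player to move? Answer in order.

31: W, 15: L

Positions with no move are L. A position that does have a move is losing for the player to move precisely when every available move leads to a winning position for the opponent. Fill in the labels:
n=0: no move → L
n=1: W (go to 0, an L position)
n=2: W (go to 0, an L position)
n=3: L (options 2(W), 1(W) are all W)
n=4: W (go to 3, an L position)
n=5: W (go to 3, an L position)
n=6: L (options 5(W), 4(W), 2(W) are all W)
n=7: W (go to 6, an L position)
n=8: W (go to 6, an L position)
n=9: L (options 8(W), 7(W), 5(W) are all W)
n=10: W (go to 9, an L position)
n=11: W (go to 9, an L position)
n=12: L (options 11(W), 10(W), 8(W) are all W)
n=13: W (go to 12, an L position)
n=14: W (go to 12, an L position)
n=15: L (options 14(W), 13(W), 11(W) are all W)
n=16: W (go to 15, an L position)
n=17: W (go to 15, an L position)
n=18: L (options 17(W), 16(W), 14(W) are all W)
n=19: W (go to 18, an L position)
n=20: W (go to 18, an L position)
n=21: L (options 20(W), 19(W), 17(W) are all W)
n=22: W (go to 21, an L position)
n=23: W (go to 21, an L position)
n=24: L (options 23(W), 22(W), 20(W) are all W)
n=25: W (go to 24, an L position)
n=26: W (go to 24, an L position)
n=27: L (options 26(W), 25(W), 23(W) are all W)
n=28: W (go to 27, an L position)
n=29: W (go to 27, an L position)
n=30: L (options 29(W), 28(W), 26(W) are all W)
n=31: W (go to 30, an L position)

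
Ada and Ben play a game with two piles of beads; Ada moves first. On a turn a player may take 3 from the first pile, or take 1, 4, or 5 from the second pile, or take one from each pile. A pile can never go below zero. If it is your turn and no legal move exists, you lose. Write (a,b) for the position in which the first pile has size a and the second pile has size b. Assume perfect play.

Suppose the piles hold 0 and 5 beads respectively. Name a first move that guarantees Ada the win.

Move to (0,0).

Work bottom-up. With no move the player to move loses. Otherwise the position is W if at least one move leads to an L position for the opponent, and L if every move leads to a W.
No move ever increases a pile, so every position that can arise here has a ≤ 0 and b ≤ 5; it is enough to label the cells with 0 ≤ a ≤ 0 and 0 ≤ b ≤ 5.
Every move lowers a or b (never raises either), so fill the grid row by row in increasing a, and left to right within a row: each cell's successors are then already labelled.
      b=0  b=1  b=2  b=3  b=4  b=5
a=0:    L    W    L    W    W    W
Cells with no legal move (terminal, hence L): (0,0).
The remaining L cells, each justified by listing all of its moves:
(0,2): →(0,1)(W) only, which is W, so L
Every other cell has at least one move into one of the L cells above, so it is W.
From (0,5), the L positions reachable in one move are: (0,0).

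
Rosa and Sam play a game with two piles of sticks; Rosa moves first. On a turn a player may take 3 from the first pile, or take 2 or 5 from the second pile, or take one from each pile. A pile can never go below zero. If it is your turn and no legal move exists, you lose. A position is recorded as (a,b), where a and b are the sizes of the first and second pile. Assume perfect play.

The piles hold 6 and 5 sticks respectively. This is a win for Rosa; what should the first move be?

Move to (6,0).

Positions with no move are L. A position that does have a move is losing for the player to move precisely when every available move leads to a winning position for the opponent. Fill in the labels:
No move ever increases a pile, so every position that can arise here has a ≤ 6 and b ≤ 5; it is enough to label the cells with 0 ≤ a ≤ 6 and 0 ≤ b ≤ 5.
Every move lowers a or b (never raises either), so fill the grid row by row in increasing a, and left to right within a row: each cell's successors are then already labelled.
      b=0  b=1  b=2  b=3  b=4  b=5
a=0:    L    L    W    W    L    W
a=1:    L    W    W    L    L    W
a=2:    L    W    W    L    W    W
a=3:    W    W    L    L    W    W
a=4:    W    L    L    W    W    L
a=5:    W    L    W    W    L    L
a=6:    L    L    W    W    L    W
Cells with no legal move (terminal, hence L): (0,0), (0,1), (1,0), (2,0).
The remaining L cells, each justified by listing all of its moves:
(0,4): L (sole option (0,2)(W) is W)
(1,3): L (options (1,1)(W), (0,2)(W) are all W)
(1,4): L (options (1,2)(W), (0,3)(W) are all W)
(2,3): L (options (2,1)(W), (1,2)(W) are all W)
(3,2): L (options (0,2)(W), (3,0)(W), (2,1)(W) are all W)
(3,3): L (options (0,3)(W), (3,1)(W), (2,2)(W) are all W)
(4,1): L (options (1,1)(W), (3,0)(W) are all W)
(4,2): L (options (1,2)(W), (4,0)(W), (3,1)(W) are all W)
(4,5): L (options (1,5)(W), (4,3)(W), (4,0)(W), (3,4)(W) are all W)
(5,1): L (options (2,1)(W), (4,0)(W) are all W)
(5,4): L (options (2,4)(W), (5,2)(W), (4,3)(W) are all W)
(5,5): L (options (2,5)(W), (5,3)(W), (5,0)(W), (4,4)(W) are all W)
(6,0): L (sole option (3,0)(W) is W)
(6,1): L (options (3,1)(W), (5,0)(W) are all W)
(6,4): L (options (3,4)(W), (6,2)(W), (5,3)(W) are all W)
Every other cell has at least one move into one of the L cells above, so it is W.
From (6,5), the L positions reachable in one move are: (6,0), (5,4). Any move reaching one of these is winning.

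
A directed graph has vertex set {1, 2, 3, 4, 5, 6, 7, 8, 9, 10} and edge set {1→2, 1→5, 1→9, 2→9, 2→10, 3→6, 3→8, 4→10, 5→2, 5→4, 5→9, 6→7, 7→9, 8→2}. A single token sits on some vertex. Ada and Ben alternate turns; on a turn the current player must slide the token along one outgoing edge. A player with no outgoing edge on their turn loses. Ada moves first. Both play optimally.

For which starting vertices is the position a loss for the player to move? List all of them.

Work bottom-up. With no move the player to move loses. Otherwise the position is W if at least one move leads to an L position for the opponent, and L if every move leads to a W.
Every edge goes from a vertex to one that appears earlier in the order 9, 10, 2, 7, 4, 5, 6, 8, 1, 3, so processing vertices in that order labels each vertex after all of its successors.
9: no outgoing edge → L
10: no outgoing edge → L
2: can move to 10, which is L ⇒ W
7: can move to 9, which is L ⇒ W
4: can move to 10, which is L ⇒ W
5: can move to 9, which is L ⇒ W
6: the only move is to 7(W), a W ⇒ L
8: the only move is to 2(W), a W ⇒ L
1: can move to 9, which is L ⇒ W
3: can move to 8, which is L ⇒ W
The losing starting vertices are exactly the entries labelled L in this table (4 of them).

6, 8, 9, 10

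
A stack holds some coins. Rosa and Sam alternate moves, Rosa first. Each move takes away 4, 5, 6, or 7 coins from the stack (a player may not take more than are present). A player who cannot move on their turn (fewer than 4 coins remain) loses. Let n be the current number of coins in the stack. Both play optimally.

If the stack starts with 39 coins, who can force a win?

Rosa wins.

Label each position W (a win for the player to move) or L (a loss). A position with no legal move is L; any other position is W exactly when some move reaches an L, and L when every move reaches a W.
n=0: no move → L
n=1: no move → L
n=2: no move → L
n=3: no move → L
n=4: can move to 0, which is L ⇒ W
n=5: can move to 1, which is L ⇒ W
n=6: can move to 2, which is L ⇒ W
n=7: can move to 3, which is L ⇒ W
n=8: can move to 3, which is L ⇒ W
n=9: can move to 3, which is L ⇒ W
n=10: can move to 3, which is L ⇒ W
n=11: moves to 7(W), 6(W), 5(W), 4(W); every one is W ⇒ L
n=12: moves to 8(W), 7(W), 6(W), 5(W); every one is W ⇒ L
n=13: moves to 9(W), 8(W), 7(W), 6(W); every one is W ⇒ L
n=14: moves to 10(W), 9(W), 8(W), 7(W); every one is W ⇒ L
n=15: can move to 11, which is L ⇒ W
n=16: can move to 12, which is L ⇒ W
n=17: can move to 13, which is L ⇒ W
n=18: can move to 14, which is L ⇒ W
n=19: can move to 14, which is L ⇒ W
n=20: can move to 14, which is L ⇒ W
n=21: can move to 14, which is L ⇒ W
n=22: moves to 18(W), 17(W), 16(W), 15(W); every one is W ⇒ L
n=23: moves to 19(W), 18(W), 17(W), 16(W); every one is W ⇒ L
n=24: moves to 20(W), 19(W), 18(W), 17(W); every one is W ⇒ L
n=25: moves to 21(W), 20(W), 19(W), 18(W); every one is W ⇒ L
n=26: can move to 22, which is L ⇒ W
n=27: can move to 23, which is L ⇒ W
n=28: can move to 24, which is L ⇒ W
n=29: can move to 25, which is L ⇒ W
n=30: can move to 25, which is L ⇒ W
n=31: can move to 25, which is L ⇒ W
n=32: can move to 25, which is L ⇒ W
n=33: moves to 29(W), 28(W), 27(W), 26(W); every one is W ⇒ L
n=34: moves to 30(W), 29(W), 28(W), 27(W); every one is W ⇒ L
n=35: moves to 31(W), 30(W), 29(W), 28(W); every one is W ⇒ L
n=36: moves to 32(W), 31(W), 30(W), 29(W); every one is W ⇒ L
n=37: can move to 33, which is L ⇒ W
n=38: can move to 34, which is L ⇒ W
n=39: can move to 35, which is L ⇒ W
From 39 Rosa can remove 4, leaving 35, reaching an L position.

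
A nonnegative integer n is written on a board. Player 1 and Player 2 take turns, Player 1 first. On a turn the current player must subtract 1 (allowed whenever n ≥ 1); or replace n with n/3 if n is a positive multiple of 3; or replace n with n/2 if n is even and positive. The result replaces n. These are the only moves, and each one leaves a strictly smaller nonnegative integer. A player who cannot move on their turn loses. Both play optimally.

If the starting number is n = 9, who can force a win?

Player 2 wins.

Use the standard recursion: the mover loses at a terminal position; elsewhere, the mover wins exactly when some move hands the opponent an L position.
n=0: no move → L
n=1: reaches L-position 0 → W
n=2: only reaches 1(W), which is W → L
n=3: reaches L-position 2 → W
n=4: reaches L-position 2 → W
n=5: only reaches 4(W), which is W → L
n=6: reaches L-position 2 → W
n=7: only reaches 6(W), which is W → L
n=8: reaches L-position 7 → W
n=9: only reaches 3(W), 8(W), all W → L
Every move from 9 reaches a W position, so the mover loses.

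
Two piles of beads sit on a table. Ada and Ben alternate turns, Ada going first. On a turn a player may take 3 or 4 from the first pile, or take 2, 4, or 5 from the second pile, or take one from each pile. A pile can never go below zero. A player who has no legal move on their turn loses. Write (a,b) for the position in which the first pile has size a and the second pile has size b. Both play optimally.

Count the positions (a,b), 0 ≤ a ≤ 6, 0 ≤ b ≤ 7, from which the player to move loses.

18

Classify positions by backward induction: terminal positions (no move available) are L. From any other position, the mover wins iff some move reaches an L.
Every move lowers a or b (never raises either), so fill the grid row by row in increasing a, and left to right within a row: each cell's successors are then already labelled.
      b=0  b=1  b=2  b=3  b=4  b=5  b=6  b=7
a=0:    L    L    W    W    W    W    W    L
a=1:    L    W    W    L    W    W    L    W
a=2:    L    W    W    L    W    W    L    W
a=3:    W    W    L    L    W    W    W    W
a=4:    W    W    L    W    W    L    W    W
a=5:    W    L    L    W    W    W    W    W
a=6:    W    L    W    W    L    W    W    L
Cells with no legal move (terminal, hence L): (0,0), (0,1), (1,0), (2,0).
The remaining L cells, each justified by listing all of its moves:
(0,7): →(0,5)(W), (0,3)(W), (0,2)(W) — all W, so L
(1,3): →(1,1)(W), (0,2)(W) — all W, so L
(1,6): →(1,4)(W), (1,2)(W), (1,1)(W), (0,5)(W) — all W, so L
(2,3): →(2,1)(W), (1,2)(W) — all W, so L
(2,6): →(2,4)(W), (2,2)(W), (2,1)(W), (1,5)(W) — all W, so L
(3,2): →(0,2)(W), (3,0)(W), (2,1)(W) — all W, so L
(3,3): →(0,3)(W), (3,1)(W), (2,2)(W) — all W, so L
(4,2): →(1,2)(W), (0,2)(W), (4,0)(W), (3,1)(W) — all W, so L
(4,5): →(1,5)(W), (0,5)(W), (4,3)(W), (4,1)(W), (4,0)(W), (3,4)(W) — all W, so L
(5,1): →(2,1)(W), (1,1)(W), (4,0)(W) — all W, so L
(5,2): →(2,2)(W), (1,2)(W), (5,0)(W), (4,1)(W) — all W, so L
(6,1): →(3,1)(W), (2,1)(W), (5,0)(W) — all W, so L
(6,4): →(3,4)(W), (2,4)(W), (6,2)(W), (6,0)(W), (5,3)(W) — all W, so L
(6,7): →(3,7)(W), (2,7)(W), (6,5)(W), (6,3)(W), (6,2)(W), (5,6)(W) — all W, so L
Every other cell has at least one move into one of the L cells above, so it is W.
L cells per row: a=0: 3, a=1: 3, a=2: 3, a=3: 2, a=4: 2, a=5: 2, a=6: 3; total 18.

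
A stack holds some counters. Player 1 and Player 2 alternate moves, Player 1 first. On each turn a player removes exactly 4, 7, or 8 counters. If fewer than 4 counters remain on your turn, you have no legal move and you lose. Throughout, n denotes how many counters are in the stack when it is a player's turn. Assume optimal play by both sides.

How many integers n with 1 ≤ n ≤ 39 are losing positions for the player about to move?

15

Work bottom-up. With no move the player to move loses. Otherwise the position is W if at least one move leads to an L position for the opponent, and L if every move leads to a W.
n=0: no move → L
n=1: no move → L
n=2: no move → L
n=3: no move → L
n=4: W (go to 0, an L position)
n=5: W (go to 1, an L position)
n=6: W (go to 2, an L position)
n=7: W (go to 3, an L position)
n=8: W (go to 1, an L position)
n=9: W (go to 2, an L position)
n=10: W (go to 3, an L position)
n=11: W (go to 3, an L position)
n=12: L (options 8(W), 5(W), 4(W) are all W)
n=13: L (options 9(W), 6(W), 5(W) are all W)
n=14: L (options 10(W), 7(W), 6(W) are all W)
n=15: L (options 11(W), 8(W), 7(W) are all W)
n=16: W (go to 12, an L position)
n=17: W (go to 13, an L position)
n=18: W (go to 14, an L position)
n=19: W (go to 15, an L position)
n=20: W (go to 13, an L position)
n=21: W (go to 14, an L position)
n=22: W (go to 15, an L position)
n=23: W (go to 15, an L position)
n=24: L (options 20(W), 17(W), 16(W) are all W)
n=25: L (options 21(W), 18(W), 17(W) are all W)
n=26: L (options 22(W), 19(W), 18(W) are all W)
n=27: L (options 23(W), 20(W), 19(W) are all W)
n=28: W (go to 24, an L position)
n=29: W (go to 25, an L position)
n=30: W (go to 26, an L position)
n=31: W (go to 27, an L position)
n=32: W (go to 25, an L position)
n=33: W (go to 26, an L position)
n=34: W (go to 27, an L position)
n=35: W (go to 27, an L position)
n=36: L (options 32(W), 29(W), 28(W) are all W)
n=37: L (options 33(W), 30(W), 29(W) are all W)
n=38: L (options 34(W), 31(W), 30(W) are all W)
n=39: L (options 35(W), 32(W), 31(W) are all W)
L entries with 1 ≤ n ≤ 39 (n=0 is outside the asked range and is not counted): n = 1, 2, 3, 12, 13, 14, 15, 24, 25, 26, 27, 36, 37, 38, 39; that makes 15.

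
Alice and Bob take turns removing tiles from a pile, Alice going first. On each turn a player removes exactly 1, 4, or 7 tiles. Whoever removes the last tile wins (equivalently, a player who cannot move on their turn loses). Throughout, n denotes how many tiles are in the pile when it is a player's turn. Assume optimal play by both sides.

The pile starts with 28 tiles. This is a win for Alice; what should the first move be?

Use the standard recursion: the mover loses at a terminal position; elsewhere, the mover wins exactly when some move hands the opponent an L position.
n=0: no move → L
n=1: can move to 0, which is L ⇒ W
n=2: the only move is to 1(W), a W ⇒ L
n=3: can move to 2, which is L ⇒ W
n=4: can move to 0, which is L ⇒ W
n=5: moves to 4(W), 1(W); every one is W ⇒ L
n=6: can move to 5, which is L ⇒ W
n=7: can move to 0, which is L ⇒ W
n=8: moves to 7(W), 4(W), 1(W); every one is W ⇒ L
n=9: can move to 8, which is L ⇒ W
n=10: moves to 9(W), 6(W), 3(W); every one is W ⇒ L
n=11: can move to 10, which is L ⇒ W
n=12: can move to 8, which is L ⇒ W
n=13: moves to 12(W), 9(W), 6(W); every one is W ⇒ L
n=14: can move to 13, which is L ⇒ W
n=15: can move to 8, which is L ⇒ W
n=16: moves to 15(W), 12(W), 9(W); every one is W ⇒ L
n=17: can move to 16, which is L ⇒ W
n=18: moves to 17(W), 14(W), 11(W); every one is W ⇒ L
n=19: can move to 18, which is L ⇒ W
n=20: can move to 16, which is L ⇒ W
n=21: moves to 20(W), 17(W), 14(W); every one is W ⇒ L
n=22: can move to 21, which is L ⇒ W
n=23: can move to 16, which is L ⇒ W
n=24: moves to 23(W), 20(W), 17(W); every one is W ⇒ L
n=25: can move to 24, which is L ⇒ W
n=26: moves to 25(W), 22(W), 19(W); every one is W ⇒ L
n=27: can move to 26, which is L ⇒ W
n=28: can move to 24, which is L ⇒ W
From 28, the L positions reachable in one move are: 24, 21. Any move reaching one of these is winning.

Remove 4, leaving 24.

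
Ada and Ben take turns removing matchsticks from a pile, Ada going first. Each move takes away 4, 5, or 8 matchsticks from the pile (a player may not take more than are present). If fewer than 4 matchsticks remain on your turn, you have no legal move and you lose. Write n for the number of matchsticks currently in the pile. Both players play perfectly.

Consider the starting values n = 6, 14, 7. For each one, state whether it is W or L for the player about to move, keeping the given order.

6: W, 14: L, 7: W

Compute win/loss labels from the base case upward. A position with no move is L. Any other position is W if it can reach an L in one move, else L.
n=0: no move → L
n=1: no move → L
n=2: no move → L
n=3: no move → L
n=4: can move to 0, which is L ⇒ W
n=5: can move to 1, which is L ⇒ W
n=6: can move to 2, which is L ⇒ W
n=7: can move to 3, which is L ⇒ W
n=8: can move to 3, which is L ⇒ W
n=9: can move to 1, which is L ⇒ W
n=10: can move to 2, which is L ⇒ W
n=11: can move to 3, which is L ⇒ W
n=12: moves to 8(W), 7(W), 4(W); every one is W ⇒ L
n=13: moves to 9(W), 8(W), 5(W); every one is W ⇒ L
n=14: moves to 10(W), 9(W), 6(W); every one is W ⇒ L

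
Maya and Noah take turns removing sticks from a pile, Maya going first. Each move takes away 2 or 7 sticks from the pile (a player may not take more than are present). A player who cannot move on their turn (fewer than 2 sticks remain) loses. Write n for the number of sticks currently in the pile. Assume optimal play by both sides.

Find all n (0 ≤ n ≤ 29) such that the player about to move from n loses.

0, 1, 4, 5, 9, 10, 13, 14, 18, 19, 22, 23, 27, 28

Label each position W (a win for the player to move) or L (a loss). A position with no legal move is L; any other position is W exactly when some move reaches an L, and L when every move reaches a W.
n=0: no move → L
n=1: no move → L
n=2: →0(L), so W
n=3: →1(L), so W
n=4: →2(W) only, which is W, so L
n=5: →3(W) only, which is W, so L
n=6: →4(L), so W
n=7: →5(L), so W
n=8: →1(L), so W
n=9: →7(W), 2(W) — all W, so L
n=10: →8(W), 3(W) — all W, so L
n=11: →9(L), so W
n=12: →10(L), so W
n=13: →11(W), 6(W) — all W, so L
n=14: →12(W), 7(W) — all W, so L
n=15: →13(L), so W
n=16: →14(L), so W
n=17: →10(L), so W
n=18: →16(W), 11(W) — all W, so L
n=19: →17(W), 12(W) — all W, so L
n=20: →18(L), so W
n=21: →19(L), so W
n=22: →20(W), 15(W) — all W, so L
n=23: →21(W), 16(W) — all W, so L
n=24: →22(L), so W
n=25: →23(L), so W
n=26: →19(L), so W
n=27: →25(W), 20(W) — all W, so L
n=28: →26(W), 21(W) — all W, so L
n=29: →27(L), so W
Reading off the rows marked L gives the requested list; there are 14 such values of n.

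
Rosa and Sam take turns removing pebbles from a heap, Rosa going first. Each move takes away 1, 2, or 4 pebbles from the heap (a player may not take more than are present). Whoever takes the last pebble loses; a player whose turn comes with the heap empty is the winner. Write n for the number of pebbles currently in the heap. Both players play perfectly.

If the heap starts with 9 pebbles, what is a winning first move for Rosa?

Positions with no move are W. A position that does have a move is losing for the player to move precisely when every available move leads to a winning position for the opponent. Fill in the labels:
n=0: no move; the opponent has just taken the last pebble and therefore loses → W
n=1: the only move is to 0(W), a W ⇒ L
n=2: can move to 1, which is L ⇒ W
n=3: can move to 1, which is L ⇒ W
n=4: moves to 3(W), 2(W), 0(W); every one is W ⇒ L
n=5: can move to 4, which is L ⇒ W
n=6: can move to 4, which is L ⇒ W
n=7: moves to 6(W), 5(W), 3(W); every one is W ⇒ L
n=8: can move to 7, which is L ⇒ W
n=9: can move to 7, which is L ⇒ W
From 9, the L positions reachable in one move are: 7.

Remove 2, leaving 7.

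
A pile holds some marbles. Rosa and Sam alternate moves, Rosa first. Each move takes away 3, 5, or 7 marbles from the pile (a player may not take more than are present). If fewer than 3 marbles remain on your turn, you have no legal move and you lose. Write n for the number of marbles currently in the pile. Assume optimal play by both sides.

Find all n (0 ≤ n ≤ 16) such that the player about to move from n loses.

0, 1, 2, 10, 11, 12

Compute win/loss labels from the base case upward. A position with no move is L. Any other position is W if it can reach an L in one move, else L.
n=0: no move → L
n=1: no move → L
n=2: no move → L
n=3: W (go to 0, an L position)
n=4: W (go to 1, an L position)
n=5: W (go to 2, an L position)
n=6: W (go to 1, an L position)
n=7: W (go to 2, an L position)
n=8: W (go to 1, an L position)
n=9: W (go to 2, an L position)
n=10: L (options 7(W), 5(W), 3(W) are all W)
n=11: L (options 8(W), 6(W), 4(W) are all W)
n=12: L (options 9(W), 7(W), 5(W) are all W)
n=13: W (go to 10, an L position)
n=14: W (go to 11, an L position)
n=15: W (go to 12, an L position)
n=16: W (go to 11, an L position)
Reading off the rows marked L gives the requested list; there are 6 such values of n.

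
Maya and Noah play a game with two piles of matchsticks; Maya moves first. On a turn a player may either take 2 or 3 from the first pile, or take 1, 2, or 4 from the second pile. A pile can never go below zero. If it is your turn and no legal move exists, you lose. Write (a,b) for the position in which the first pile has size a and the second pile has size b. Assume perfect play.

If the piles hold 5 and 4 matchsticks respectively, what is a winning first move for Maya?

Build the W/L table. Terminal = L. A non-terminal position is W if it has a move to some L; otherwise it is L.
No move ever increases a pile, so every position that can arise here has a ≤ 5 and b ≤ 4; it is enough to label the cells with 0 ≤ a ≤ 5 and 0 ≤ b ≤ 4.
Every move lowers a or b (never raises either), so fill the grid row by row in increasing a, and left to right within a row: each cell's successors are then already labelled.
      b=0  b=1  b=2  b=3  b=4
a=0:    L    W    W    L    W
a=1:    L    W    W    L    W
a=2:    W    L    W    W    L
a=3:    W    L    W    W    L
a=4:    W    W    L    W    W
a=5:    L    W    W    L    W
Cells with no legal move (terminal, hence L): (0,0), (1,0).
The remaining L cells, each justified by listing all of its moves:
(0,3): →(0,2)(W), (0,1)(W) — all W, so L
(1,3): →(1,2)(W), (1,1)(W) — all W, so L
(2,1): →(0,1)(W), (2,0)(W) — all W, so L
(2,4): →(0,4)(W), (2,3)(W), (2,2)(W), (2,0)(W) — all W, so L
(3,1): →(1,1)(W), (0,1)(W), (3,0)(W) — all W, so L
(3,4): →(1,4)(W), (0,4)(W), (3,3)(W), (3,2)(W), (3,0)(W) — all W, so L
(4,2): →(2,2)(W), (1,2)(W), (4,1)(W), (4,0)(W) — all W, so L
(5,0): →(3,0)(W), (2,0)(W) — all W, so L
(5,3): →(3,3)(W), (2,3)(W), (5,2)(W), (5,1)(W) — all W, so L
Every other cell has at least one move into one of the L cells above, so it is W.
From (5,4), the L positions reachable in one move are: (3,4), (2,4), (5,3), (5,0). Any move reaching one of these is winning.

Move to (3,4).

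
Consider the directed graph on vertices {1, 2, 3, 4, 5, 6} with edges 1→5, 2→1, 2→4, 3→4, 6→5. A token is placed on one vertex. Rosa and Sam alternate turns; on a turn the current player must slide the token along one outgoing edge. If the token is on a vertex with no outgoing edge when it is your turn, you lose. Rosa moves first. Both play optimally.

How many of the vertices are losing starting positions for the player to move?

Build the W/L table. Terminal = L. A non-terminal position is W if it has a move to some L; otherwise it is L.
Every edge goes from a vertex to one that appears earlier in the order 4, 5, 3, 6, 1, 2, so processing vertices in that order labels each vertex after all of its successors.
4: no outgoing edge → L
5: no outgoing edge → L
3: W (go to 4, an L position)
6: W (go to 5, an L position)
1: W (go to 5, an L position)
2: W (go to 4, an L position)
The L vertices are 4, 5; that is 2 in all.

2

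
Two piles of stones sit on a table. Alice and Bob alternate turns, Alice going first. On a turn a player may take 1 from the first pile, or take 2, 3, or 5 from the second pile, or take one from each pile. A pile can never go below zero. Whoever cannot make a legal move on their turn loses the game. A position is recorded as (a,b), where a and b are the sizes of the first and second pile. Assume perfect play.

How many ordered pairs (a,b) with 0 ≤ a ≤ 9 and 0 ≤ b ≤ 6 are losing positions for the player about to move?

20

Work bottom-up. With no move the player to move loses. Otherwise the position is W if at least one move leads to an L position for the opponent, and L if every move leads to a W.
Every move lowers a or b (never raises either), so fill the grid row by row in increasing a, and left to right within a row: each cell's successors are then already labelled.
      b=0  b=1  b=2  b=3  b=4  b=5  b=6
a=0:    L    L    W    W    W    W    W
a=1:    W    W    W    L    L    W    W
a=2:    L    L    W    W    W    W    W
a=3:    W    W    W    L    L    W    W
a=4:    L    L    W    W    W    W    W
a=5:    W    W    W    L    L    W    W
a=6:    L    L    W    W    W    W    W
a=7:    W    W    W    L    L    W    W
a=8:    L    L    W    W    W    W    W
a=9:    W    W    W    L    L    W    W
Cells with no legal move (terminal, hence L): (0,0), (0,1).
The remaining L cells, each justified by listing all of its moves:
(1,3): only reaches (0,3)(W), (1,1)(W), (1,0)(W), (0,2)(W), all W → L
(1,4): only reaches (0,4)(W), (1,2)(W), (1,1)(W), (0,3)(W), all W → L
(2,0): only reaches (1,0)(W), which is W → L
(2,1): only reaches (1,1)(W), (1,0)(W), all W → L
(3,3): only reaches (2,3)(W), (3,1)(W), (3,0)(W), (2,2)(W), all W → L
(3,4): only reaches (2,4)(W), (3,2)(W), (3,1)(W), (2,3)(W), all W → L
(4,0): only reaches (3,0)(W), which is W → L
(4,1): only reaches (3,1)(W), (3,0)(W), all W → L
(5,3): only reaches (4,3)(W), (5,1)(W), (5,0)(W), (4,2)(W), all W → L
(5,4): only reaches (4,4)(W), (5,2)(W), (5,1)(W), (4,3)(W), all W → L
(6,0): only reaches (5,0)(W), which is W → L
(6,1): only reaches (5,1)(W), (5,0)(W), all W → L
(7,3): only reaches (6,3)(W), (7,1)(W), (7,0)(W), (6,2)(W), all W → L
(7,4): only reaches (6,4)(W), (7,2)(W), (7,1)(W), (6,3)(W), all W → L
(8,0): only reaches (7,0)(W), which is W → L
(8,1): only reaches (7,1)(W), (7,0)(W), all W → L
(9,3): only reaches (8,3)(W), (9,1)(W), (9,0)(W), (8,2)(W), all W → L
(9,4): only reaches (8,4)(W), (9,2)(W), (9,1)(W), (8,3)(W), all W → L
Every other cell has at least one move into one of the L cells above, so it is W.
L cells per row: a=0: 2, a=1: 2, a=2: 2, a=3: 2, a=4: 2, a=5: 2, a=6: 2, a=7: 2, a=8: 2, a=9: 2; total 20.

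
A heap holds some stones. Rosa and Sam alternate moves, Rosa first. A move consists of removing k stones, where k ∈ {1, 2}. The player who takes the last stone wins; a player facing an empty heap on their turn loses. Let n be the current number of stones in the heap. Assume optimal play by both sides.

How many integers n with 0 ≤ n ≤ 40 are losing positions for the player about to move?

Work bottom-up. With no move the player to move loses. Otherwise the position is W if at least one move leads to an L position for the opponent, and L if every move leads to a W.
n=0: no move → L
n=1: can move to 0, which is L ⇒ W
n=2: can move to 0, which is L ⇒ W
n=3: moves to 2(W), 1(W); every one is W ⇒ L
n=4: can move to 3, which is L ⇒ W
n=5: can move to 3, which is L ⇒ W
n=6: moves to 5(W), 4(W); every one is W ⇒ L
n=7: can move to 6, which is L ⇒ W
n=8: can move to 6, which is L ⇒ W
n=9: moves to 8(W), 7(W); every one is W ⇒ L
n=10: can move to 9, which is L ⇒ W
n=11: can move to 9, which is L ⇒ W
n=12: moves to 11(W), 10(W); every one is W ⇒ L
n=13: can move to 12, which is L ⇒ W
n=14: can move to 12, which is L ⇒ W
n=15: moves to 14(W), 13(W); every one is W ⇒ L
n=16: can move to 15, which is L ⇒ W
n=17: can move to 15, which is L ⇒ W
n=18: moves to 17(W), 16(W); every one is W ⇒ L
n=19: can move to 18, which is L ⇒ W
n=20: can move to 18, which is L ⇒ W
n=21: moves to 20(W), 19(W); every one is W ⇒ L
n=22: can move to 21, which is L ⇒ W
n=23: can move to 21, which is L ⇒ W
n=24: moves to 23(W), 22(W); every one is W ⇒ L
n=25: can move to 24, which is L ⇒ W
n=26: can move to 24, which is L ⇒ W
n=27: moves to 26(W), 25(W); every one is W ⇒ L
n=28: can move to 27, which is L ⇒ W
n=29: can move to 27, which is L ⇒ W
n=30: moves to 29(W), 28(W); every one is W ⇒ L
n=31: can move to 30, which is L ⇒ W
n=32: can move to 30, which is L ⇒ W
n=33: moves to 32(W), 31(W); every one is W ⇒ L
n=34: can move to 33, which is L ⇒ W
n=35: can move to 33, which is L ⇒ W
n=36: moves to 35(W), 34(W); every one is W ⇒ L
n=37: can move to 36, which is L ⇒ W
n=38: can move to 36, which is L ⇒ W
n=39: moves to 38(W), 37(W); every one is W ⇒ L
n=40: can move to 39, which is L ⇒ W
L entries with 0 ≤ n ≤ 40: n = 0, 3, 6, 9, 12, 15, 18, 21, 24, 27, 30, 33, 36, 39; that makes 14.

14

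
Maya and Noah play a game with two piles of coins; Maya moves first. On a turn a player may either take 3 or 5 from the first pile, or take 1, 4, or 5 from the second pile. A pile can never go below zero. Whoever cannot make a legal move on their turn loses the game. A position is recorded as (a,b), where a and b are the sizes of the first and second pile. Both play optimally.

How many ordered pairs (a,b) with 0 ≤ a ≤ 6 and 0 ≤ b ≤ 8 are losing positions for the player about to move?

Positions with no move are L. A position that does have a move is losing for the player to move precisely when every available move leads to a winning position for the opponent. Fill in the labels:
Every move lowers a or b (never raises either), so fill the grid row by row in increasing a, and left to right within a row: each cell's successors are then already labelled.
      b=0  b=1  b=2  b=3  b=4  b=5  b=6  b=7  b=8
a=0:    L    W    L    W    W    W    W    W    L
a=1:    L    W    L    W    W    W    W    W    L
a=2:    L    W    L    W    W    W    W    W    L
a=3:    W    L    W    L    W    W    W    W    W
a=4:    W    L    W    L    W    W    W    W    W
a=5:    W    L    W    L    W    W    W    W    W
a=6:    W    W    W    W    L    W    L    W    W
Cells with no legal move (terminal, hence L): (0,0), (1,0), (2,0).
The remaining L cells, each justified by listing all of its moves:
(0,2): the only move is to (0,1)(W), a W ⇒ L
(0,8): moves to (0,7)(W), (0,4)(W), (0,3)(W); every one is W ⇒ L
(1,2): the only move is to (1,1)(W), a W ⇒ L
(1,8): moves to (1,7)(W), (1,4)(W), (1,3)(W); every one is W ⇒ L
(2,2): the only move is to (2,1)(W), a W ⇒ L
(2,8): moves to (2,7)(W), (2,4)(W), (2,3)(W); every one is W ⇒ L
(3,1): moves to (0,1)(W), (3,0)(W); every one is W ⇒ L
(3,3): moves to (0,3)(W), (3,2)(W); every one is W ⇒ L
(4,1): moves to (1,1)(W), (4,0)(W); every one is W ⇒ L
(4,3): moves to (1,3)(W), (4,2)(W); every one is W ⇒ L
(5,1): moves to (2,1)(W), (0,1)(W), (5,0)(W); every one is W ⇒ L
(5,3): moves to (2,3)(W), (0,3)(W), (5,2)(W); every one is W ⇒ L
(6,4): moves to (3,4)(W), (1,4)(W), (6,3)(W), (6,0)(W); every one is W ⇒ L
(6,6): moves to (3,6)(W), (1,6)(W), (6,5)(W), (6,2)(W), (6,1)(W); every one is W ⇒ L
Every other cell has at least one move into one of the L cells above, so it is W.
L cells per row: a=0: 3, a=1: 3, a=2: 3, a=3: 2, a=4: 2, a=5: 2, a=6: 2; total 17.

17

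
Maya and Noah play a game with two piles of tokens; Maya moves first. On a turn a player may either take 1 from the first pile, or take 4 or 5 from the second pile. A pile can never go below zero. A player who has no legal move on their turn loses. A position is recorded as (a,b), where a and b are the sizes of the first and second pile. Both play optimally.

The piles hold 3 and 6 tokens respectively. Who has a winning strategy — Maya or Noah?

Noah wins.

Build the W/L table. Terminal = L. A non-terminal position is W if it has a move to some L; otherwise it is L.
No move ever increases a pile, so every position that can arise here has a ≤ 3 and b ≤ 6; it is enough to label the cells with 0 ≤ a ≤ 3 and 0 ≤ b ≤ 6.
Every move lowers a or b (never raises either), so fill the grid row by row in increasing a, and left to right within a row: each cell's successors are then already labelled.
      b=0  b=1  b=2  b=3  b=4  b=5  b=6
a=0:    L    L    L    L    W    W    W
a=1:    W    W    W    W    L    L    L
a=2:    L    L    L    L    W    W    W
a=3:    W    W    W    W    L    L    L
Cells with no legal move (terminal, hence L): (0,0), (0,1), (0,2), (0,3).
The remaining L cells, each justified by listing all of its moves:
(1,4): →(0,4)(W), (1,0)(W) — all W, so L
(1,5): →(0,5)(W), (1,1)(W), (1,0)(W) — all W, so L
(1,6): →(0,6)(W), (1,2)(W), (1,1)(W) — all W, so L
(2,0): →(1,0)(W) only, which is W, so L
(2,1): →(1,1)(W) only, which is W, so L
(2,2): →(1,2)(W) only, which is W, so L
(2,3): →(1,3)(W) only, which is W, so L
(3,4): →(2,4)(W), (3,0)(W) — all W, so L
(3,5): →(2,5)(W), (3,1)(W), (3,0)(W) — all W, so L
(3,6): →(2,6)(W), (3,2)(W), (3,1)(W) — all W, so L
Every other cell has at least one move into one of the L cells above, so it is W.
The starting position (3,6) is L: whatever Maya does, the opponent receives a W position.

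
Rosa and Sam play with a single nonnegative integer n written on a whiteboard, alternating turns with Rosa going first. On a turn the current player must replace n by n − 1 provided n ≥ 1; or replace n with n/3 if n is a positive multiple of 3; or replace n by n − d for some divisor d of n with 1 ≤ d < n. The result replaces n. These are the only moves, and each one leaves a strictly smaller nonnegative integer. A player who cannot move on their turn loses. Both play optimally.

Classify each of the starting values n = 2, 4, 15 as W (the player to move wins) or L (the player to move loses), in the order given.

2: L, 4: W, 15: W

Use the standard recursion: the mover loses at a terminal position; elsewhere, the mover wins exactly when some move hands the opponent an L position.
n=0: no move → L
n=1: reaches L-position 0 → W
n=2: only reaches 1(W), which is W → L
n=3: reaches L-position 2 → W
n=4: reaches L-position 2 → W
n=5: only reaches 4(W), which is W → L
n=6: reaches L-position 2 → W
n=7: only reaches 6(W), which is W → L
n=8: reaches L-position 7 → W
n=9: only reaches 3(W), 6(W), 8(W), all W → L
n=10: reaches L-position 5 → W
n=11: only reaches 10(W), which is W → L
n=12: reaches L-position 9 → W
n=13: only reaches 12(W), which is W → L
n=14: reaches L-position 7 → W
n=15: reaches L-position 5 → W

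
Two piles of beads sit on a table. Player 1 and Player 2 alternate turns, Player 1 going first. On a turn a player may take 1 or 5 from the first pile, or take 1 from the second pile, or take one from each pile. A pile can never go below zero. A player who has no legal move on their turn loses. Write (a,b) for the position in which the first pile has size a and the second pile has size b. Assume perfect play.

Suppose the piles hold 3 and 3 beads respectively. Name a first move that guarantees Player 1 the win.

Move to (2,2).

Use the standard recursion: the mover loses at a terminal position; elsewhere, the mover wins exactly when some move hands the opponent an L position.
No move ever increases a pile, so every position that can arise here has a ≤ 3 and b ≤ 3; it is enough to label the cells with 0 ≤ a ≤ 3 and 0 ≤ b ≤ 3.
Every move lowers a or b (never raises either), so fill the grid row by row in increasing a, and left to right within a row: each cell's successors are then already labelled.
      b=0  b=1  b=2  b=3
a=0:    L    W    L    W
a=1:    W    W    W    W
a=2:    L    W    L    W
a=3:    W    W    W    W
Cells with no legal move (terminal, hence L): (0,0).
The remaining L cells, each justified by listing all of its moves:
(0,2): →(0,1)(W) only, which is W, so L
(2,0): →(1,0)(W) only, which is W, so L
(2,2): →(1,2)(W), (2,1)(W), (1,1)(W) — all W, so L
Every other cell has at least one move into one of the L cells above, so it is W.
From (3,3), the L positions reachable in one move are: (2,2).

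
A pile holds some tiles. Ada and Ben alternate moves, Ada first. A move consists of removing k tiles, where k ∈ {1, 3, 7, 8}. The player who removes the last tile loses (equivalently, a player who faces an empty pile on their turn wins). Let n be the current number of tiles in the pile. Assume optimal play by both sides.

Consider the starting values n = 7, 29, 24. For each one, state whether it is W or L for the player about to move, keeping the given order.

Use the standard recursion: the mover wins at a terminal position; elsewhere, the mover wins exactly when some move hands the opponent an L position.
n=0: no move; the opponent has just taken the last tile and therefore loses → W
n=1: →0(W) only, which is W, so L
n=2: →1(L), so W
n=3: →2(W), 0(W) — all W, so L
n=4: →3(L), so W
n=5: →4(W), 2(W) — all W, so L
n=6: →5(L), so W
n=7: →6(W), 4(W), 0(W) — all W, so L
n=8: →7(L), so W
n=9: →1(L), so W
n=10: →7(L), so W
n=11: →3(L), so W
n=12: →5(L), so W
n=13: →5(L), so W
n=14: →7(L), so W
n=15: →7(L), so W
n=16: →15(W), 13(W), 9(W), 8(W) — all W, so L
n=17: →16(L), so W
n=18: →17(W), 15(W), 11(W), 10(W) — all W, so L
n=19: →18(L), so W
n=20: →19(W), 17(W), 13(W), 12(W) — all W, so L
n=21: →20(L), so W
n=22: →21(W), 19(W), 15(W), 14(W) — all W, so L
n=23: →22(L), so W
n=24: →16(L), so W
n=25: →22(L), so W
n=26: →18(L), so W
n=27: →20(L), so W
n=28: →20(L), so W
n=29: →22(L), so W

7: L, 29: W, 24: W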